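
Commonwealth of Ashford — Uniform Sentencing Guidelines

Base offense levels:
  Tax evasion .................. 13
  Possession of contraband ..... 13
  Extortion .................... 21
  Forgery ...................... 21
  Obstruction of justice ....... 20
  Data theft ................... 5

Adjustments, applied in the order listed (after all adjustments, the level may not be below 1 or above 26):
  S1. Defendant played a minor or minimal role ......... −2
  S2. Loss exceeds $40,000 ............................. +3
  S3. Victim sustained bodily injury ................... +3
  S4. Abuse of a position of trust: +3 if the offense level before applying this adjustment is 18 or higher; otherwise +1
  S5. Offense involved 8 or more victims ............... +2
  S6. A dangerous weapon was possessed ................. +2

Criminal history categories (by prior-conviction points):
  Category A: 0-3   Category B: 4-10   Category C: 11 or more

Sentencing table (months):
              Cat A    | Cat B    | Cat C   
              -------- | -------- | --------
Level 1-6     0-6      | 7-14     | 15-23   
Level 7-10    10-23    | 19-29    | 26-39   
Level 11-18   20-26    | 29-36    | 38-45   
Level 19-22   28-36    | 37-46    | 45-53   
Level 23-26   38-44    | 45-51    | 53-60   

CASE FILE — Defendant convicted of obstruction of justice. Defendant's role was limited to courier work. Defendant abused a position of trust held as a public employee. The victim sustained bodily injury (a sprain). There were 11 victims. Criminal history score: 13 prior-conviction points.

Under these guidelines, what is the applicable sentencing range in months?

Base offense level for obstruction of justice: 20.
S1 applies: 20 − 2 = 18.
S2 does not apply.
S3 applies: 18 + 3 = 21.
S4 applies (level before this adjustment is 21 ≥ 18, so +3): 21 + 3 = 24.
S5 applies: 24 + 2 = 26.
S6 does not apply.
Final offense level: 26.
Criminal history: 13 prior points → Category C (11+).
Level 26 falls in the 23-26 band.
Grid: Level 23-26 × Category C = 53-60 months.

53-60 months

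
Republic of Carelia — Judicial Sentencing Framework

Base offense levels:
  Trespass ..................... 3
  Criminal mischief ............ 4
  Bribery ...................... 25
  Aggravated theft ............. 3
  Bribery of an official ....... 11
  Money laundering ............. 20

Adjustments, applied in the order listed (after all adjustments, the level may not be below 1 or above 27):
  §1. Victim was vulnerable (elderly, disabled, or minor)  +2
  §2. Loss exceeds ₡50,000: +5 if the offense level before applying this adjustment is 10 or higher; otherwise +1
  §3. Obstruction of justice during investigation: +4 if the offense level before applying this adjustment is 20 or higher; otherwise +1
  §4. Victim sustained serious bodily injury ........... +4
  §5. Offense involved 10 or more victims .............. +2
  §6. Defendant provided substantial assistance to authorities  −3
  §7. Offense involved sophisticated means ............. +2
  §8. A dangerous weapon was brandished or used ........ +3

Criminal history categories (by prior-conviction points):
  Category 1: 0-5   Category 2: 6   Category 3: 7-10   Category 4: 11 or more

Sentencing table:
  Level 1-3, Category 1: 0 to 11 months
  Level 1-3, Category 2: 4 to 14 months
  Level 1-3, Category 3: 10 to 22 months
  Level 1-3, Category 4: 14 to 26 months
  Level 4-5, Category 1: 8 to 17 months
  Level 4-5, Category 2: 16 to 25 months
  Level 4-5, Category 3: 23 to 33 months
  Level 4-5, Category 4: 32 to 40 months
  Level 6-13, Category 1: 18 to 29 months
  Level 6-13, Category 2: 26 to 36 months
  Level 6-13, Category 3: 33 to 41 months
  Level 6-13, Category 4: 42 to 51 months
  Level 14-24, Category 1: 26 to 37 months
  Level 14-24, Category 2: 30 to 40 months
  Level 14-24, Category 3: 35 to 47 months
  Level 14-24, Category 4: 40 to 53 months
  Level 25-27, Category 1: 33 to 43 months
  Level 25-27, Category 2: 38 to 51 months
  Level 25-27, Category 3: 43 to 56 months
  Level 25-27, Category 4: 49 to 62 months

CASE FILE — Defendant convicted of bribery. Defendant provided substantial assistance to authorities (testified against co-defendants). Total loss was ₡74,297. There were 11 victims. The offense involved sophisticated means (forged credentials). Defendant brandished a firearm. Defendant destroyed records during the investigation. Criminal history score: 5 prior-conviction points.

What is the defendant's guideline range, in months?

33-43 months

Base offense level for bribery: 25.
§1 does not apply.
§2 applies (level before this adjustment is 25 ≥ 10, so +5): 25 + 5 = 30.
§3 applies (level before this adjustment is 30 ≥ 20, so +4): 30 + 4 = 34.
§4 does not apply.
§5 applies: 34 + 2 = 36.
§6 applies: 36 − 3 = 33.
§7 applies: 33 + 2 = 35.
§8 applies: 35 + 3 = 38.
Level 38 exceeds the maximum of 27; capped at 27.
Final offense level: 27.
Criminal history: 5 prior points → Category 1 (0-5).
Level 27 falls in the 25-27 band.
Grid: Level 25-27 × Category 1 = 33-43 months.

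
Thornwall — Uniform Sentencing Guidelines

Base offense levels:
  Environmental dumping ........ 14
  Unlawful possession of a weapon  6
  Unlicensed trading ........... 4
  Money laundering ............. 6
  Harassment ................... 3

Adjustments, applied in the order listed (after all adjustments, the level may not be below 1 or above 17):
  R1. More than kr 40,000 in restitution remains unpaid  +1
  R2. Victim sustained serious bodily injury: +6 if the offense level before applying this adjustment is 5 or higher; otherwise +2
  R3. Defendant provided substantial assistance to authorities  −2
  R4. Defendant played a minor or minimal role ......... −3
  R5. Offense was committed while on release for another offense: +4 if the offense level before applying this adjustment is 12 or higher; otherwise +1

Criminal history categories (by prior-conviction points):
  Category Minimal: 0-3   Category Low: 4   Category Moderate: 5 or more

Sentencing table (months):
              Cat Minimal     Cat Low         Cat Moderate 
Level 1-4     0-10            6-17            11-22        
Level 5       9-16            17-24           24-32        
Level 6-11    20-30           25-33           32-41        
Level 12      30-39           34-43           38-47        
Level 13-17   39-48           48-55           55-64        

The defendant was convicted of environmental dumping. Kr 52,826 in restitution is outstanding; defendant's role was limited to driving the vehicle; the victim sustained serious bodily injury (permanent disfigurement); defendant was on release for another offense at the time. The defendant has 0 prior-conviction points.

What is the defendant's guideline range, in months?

Base offense level for environmental dumping: 14.
R1 applies: 14 + 1 = 15.
R2 applies (level before this adjustment is 15 ≥ 5, so +6): 15 + 6 = 21.
R3 does not apply.
R4 applies: 21 − 3 = 18.
R5 applies (level before this adjustment is 18 ≥ 12, so +4): 18 + 4 = 22.
Level 22 exceeds the maximum of 17; capped at 17.
Final offense level: 17.
Criminal history: 0 prior points → Category Minimal (0-3).
Level 17 falls in the 13-17 band.
Grid: Level 13-17 × Category Minimal = 39-48 months.

39-48 months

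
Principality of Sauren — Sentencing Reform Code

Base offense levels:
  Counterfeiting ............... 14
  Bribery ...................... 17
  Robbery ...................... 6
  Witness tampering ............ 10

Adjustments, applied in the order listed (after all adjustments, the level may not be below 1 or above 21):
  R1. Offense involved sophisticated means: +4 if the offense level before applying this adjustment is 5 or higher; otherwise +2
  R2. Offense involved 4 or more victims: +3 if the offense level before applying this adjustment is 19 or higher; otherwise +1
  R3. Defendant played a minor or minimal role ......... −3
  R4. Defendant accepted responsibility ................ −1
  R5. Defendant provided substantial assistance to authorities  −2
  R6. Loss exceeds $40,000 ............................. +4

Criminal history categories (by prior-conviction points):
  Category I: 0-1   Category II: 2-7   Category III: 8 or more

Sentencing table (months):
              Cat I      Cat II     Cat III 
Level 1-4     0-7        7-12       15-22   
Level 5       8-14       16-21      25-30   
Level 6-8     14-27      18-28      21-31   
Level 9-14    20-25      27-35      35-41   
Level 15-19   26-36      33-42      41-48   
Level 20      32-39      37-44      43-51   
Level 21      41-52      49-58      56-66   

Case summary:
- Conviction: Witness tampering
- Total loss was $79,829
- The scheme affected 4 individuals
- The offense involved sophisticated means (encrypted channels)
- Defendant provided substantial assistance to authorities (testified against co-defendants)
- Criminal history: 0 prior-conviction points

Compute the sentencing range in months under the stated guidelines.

Base offense level for witness tampering: 10.
R1 applies (level before this adjustment is 10 ≥ 5, so +4): 10 + 4 = 14.
R2 applies (level before this adjustment is 14 < 19, so +1): 14 + 1 = 15.
R3 does not apply.
R4 does not apply.
R5 applies: 15 − 2 = 13.
R6 applies: 13 + 4 = 17.
Final offense level: 17.
Criminal history: 0 prior points → Category I (0-1).
Level 17 falls in the 15-19 band.
Grid: Level 15-19 × Category I = 26-36 months.

26-36 months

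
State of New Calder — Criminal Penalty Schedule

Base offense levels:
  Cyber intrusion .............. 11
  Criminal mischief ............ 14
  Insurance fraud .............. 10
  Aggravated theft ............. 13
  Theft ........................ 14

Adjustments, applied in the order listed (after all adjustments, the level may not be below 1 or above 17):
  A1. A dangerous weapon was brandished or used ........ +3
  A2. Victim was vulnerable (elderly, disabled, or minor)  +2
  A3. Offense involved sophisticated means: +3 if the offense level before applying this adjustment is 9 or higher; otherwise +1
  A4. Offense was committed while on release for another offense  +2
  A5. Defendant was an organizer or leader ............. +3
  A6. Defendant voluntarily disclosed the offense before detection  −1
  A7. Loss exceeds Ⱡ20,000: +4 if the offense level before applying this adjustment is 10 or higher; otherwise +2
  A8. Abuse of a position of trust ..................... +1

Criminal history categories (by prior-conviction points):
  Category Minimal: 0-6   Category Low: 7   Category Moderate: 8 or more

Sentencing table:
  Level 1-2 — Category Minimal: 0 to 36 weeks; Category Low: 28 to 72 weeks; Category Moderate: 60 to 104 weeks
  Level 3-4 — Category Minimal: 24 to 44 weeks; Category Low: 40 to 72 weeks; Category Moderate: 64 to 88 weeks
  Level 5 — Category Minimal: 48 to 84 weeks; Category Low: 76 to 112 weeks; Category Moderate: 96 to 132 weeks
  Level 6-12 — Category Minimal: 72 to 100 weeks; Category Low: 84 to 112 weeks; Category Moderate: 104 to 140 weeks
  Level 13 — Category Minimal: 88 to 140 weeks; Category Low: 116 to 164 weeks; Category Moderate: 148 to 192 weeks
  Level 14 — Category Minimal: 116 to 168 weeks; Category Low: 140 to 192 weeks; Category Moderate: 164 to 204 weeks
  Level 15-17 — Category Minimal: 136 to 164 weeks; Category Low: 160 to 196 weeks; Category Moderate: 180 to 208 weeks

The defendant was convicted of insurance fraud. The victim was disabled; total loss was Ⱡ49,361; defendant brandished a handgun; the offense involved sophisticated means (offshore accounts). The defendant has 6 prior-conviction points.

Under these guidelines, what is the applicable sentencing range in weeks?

Base offense level for insurance fraud: 10.
A1 applies: 10 + 3 = 13.
A2 applies: 13 + 2 = 15.
A3 applies (level before this adjustment is 15 ≥ 9, so +3): 15 + 3 = 18.
A4 does not apply.
A7 applies (level before this adjustment is 18 ≥ 10, so +4): 18 + 4 = 22.
Level 22 exceeds the maximum of 17; capped at 17.
Final offense level: 17.
Criminal history: 6 prior points → Category Minimal (0-6).
Level 17 falls in the 15-17 band.
Grid: Level 15-17 × Category Minimal = 136-164 weeks.

136-164 weeks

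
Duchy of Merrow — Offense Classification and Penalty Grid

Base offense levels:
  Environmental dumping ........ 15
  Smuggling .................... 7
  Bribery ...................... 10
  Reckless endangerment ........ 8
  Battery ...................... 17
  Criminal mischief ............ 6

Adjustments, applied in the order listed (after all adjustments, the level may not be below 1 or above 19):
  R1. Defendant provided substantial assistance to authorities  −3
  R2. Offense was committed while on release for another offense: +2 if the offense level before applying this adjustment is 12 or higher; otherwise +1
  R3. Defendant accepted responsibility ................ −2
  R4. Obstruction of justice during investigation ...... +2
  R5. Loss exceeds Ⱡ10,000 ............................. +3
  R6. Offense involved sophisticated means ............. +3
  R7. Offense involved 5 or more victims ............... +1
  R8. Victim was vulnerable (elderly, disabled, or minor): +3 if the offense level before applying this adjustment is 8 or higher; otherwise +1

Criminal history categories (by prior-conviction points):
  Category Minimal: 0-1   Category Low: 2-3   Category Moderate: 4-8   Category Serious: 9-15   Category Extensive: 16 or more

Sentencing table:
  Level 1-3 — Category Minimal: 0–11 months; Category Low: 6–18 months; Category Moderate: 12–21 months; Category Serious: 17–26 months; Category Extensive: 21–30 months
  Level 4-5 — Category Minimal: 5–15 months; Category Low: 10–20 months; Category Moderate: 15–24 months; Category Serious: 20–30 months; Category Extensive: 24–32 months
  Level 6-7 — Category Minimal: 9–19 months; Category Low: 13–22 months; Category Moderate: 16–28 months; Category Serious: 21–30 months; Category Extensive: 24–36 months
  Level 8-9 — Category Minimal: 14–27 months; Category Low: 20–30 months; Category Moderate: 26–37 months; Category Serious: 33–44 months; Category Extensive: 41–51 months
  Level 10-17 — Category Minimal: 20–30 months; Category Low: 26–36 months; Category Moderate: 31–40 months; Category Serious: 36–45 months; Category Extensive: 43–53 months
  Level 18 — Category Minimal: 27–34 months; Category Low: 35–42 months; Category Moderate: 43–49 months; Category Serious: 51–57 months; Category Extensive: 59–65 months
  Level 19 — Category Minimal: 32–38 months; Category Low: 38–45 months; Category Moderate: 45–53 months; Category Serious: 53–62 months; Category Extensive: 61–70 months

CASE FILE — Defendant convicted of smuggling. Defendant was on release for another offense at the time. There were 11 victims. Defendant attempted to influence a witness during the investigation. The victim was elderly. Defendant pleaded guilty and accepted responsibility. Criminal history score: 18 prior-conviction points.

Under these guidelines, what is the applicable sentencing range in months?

Base offense level for smuggling: 7.
R1 does not apply.
R2 applies (level before this adjustment is 7 < 12, so +1): 7 + 1 = 8.
R3 applies: 8 − 2 = 6.
R4 applies: 6 + 2 = 8.
R5 does not apply.
R6 does not apply.
R7 applies: 8 + 1 = 9.
R8 applies (level before this adjustment is 9 ≥ 8, so +3): 9 + 3 = 12.
Final offense level: 12.
Criminal history: 18 prior points → Category Extensive (16+).
Level 12 falls in the 10-17 band.
Grid: Level 10-17 × Category Extensive = 43-53 months.

43-53 months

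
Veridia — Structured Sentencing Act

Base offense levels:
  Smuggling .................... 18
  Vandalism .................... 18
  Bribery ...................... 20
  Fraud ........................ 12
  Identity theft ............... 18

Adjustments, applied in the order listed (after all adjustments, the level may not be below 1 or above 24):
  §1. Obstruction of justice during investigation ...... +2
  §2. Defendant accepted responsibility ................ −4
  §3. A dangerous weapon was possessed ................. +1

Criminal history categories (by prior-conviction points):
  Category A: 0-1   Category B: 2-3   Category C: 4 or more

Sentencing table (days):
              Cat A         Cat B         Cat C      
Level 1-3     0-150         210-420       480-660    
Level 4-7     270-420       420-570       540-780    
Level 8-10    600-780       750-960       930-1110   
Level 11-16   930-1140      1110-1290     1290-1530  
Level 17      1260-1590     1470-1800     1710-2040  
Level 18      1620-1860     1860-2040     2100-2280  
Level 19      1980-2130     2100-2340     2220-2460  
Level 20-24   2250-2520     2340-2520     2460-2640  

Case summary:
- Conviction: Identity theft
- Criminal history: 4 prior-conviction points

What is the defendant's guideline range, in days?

2100-2280 days

Base offense level for identity theft: 18.
Final offense level: 18.
Criminal history: 4 prior points → Category C (4+).
Level 18 falls in the 18 band.
Grid: Level 18 × Category C = 2100-2280 days.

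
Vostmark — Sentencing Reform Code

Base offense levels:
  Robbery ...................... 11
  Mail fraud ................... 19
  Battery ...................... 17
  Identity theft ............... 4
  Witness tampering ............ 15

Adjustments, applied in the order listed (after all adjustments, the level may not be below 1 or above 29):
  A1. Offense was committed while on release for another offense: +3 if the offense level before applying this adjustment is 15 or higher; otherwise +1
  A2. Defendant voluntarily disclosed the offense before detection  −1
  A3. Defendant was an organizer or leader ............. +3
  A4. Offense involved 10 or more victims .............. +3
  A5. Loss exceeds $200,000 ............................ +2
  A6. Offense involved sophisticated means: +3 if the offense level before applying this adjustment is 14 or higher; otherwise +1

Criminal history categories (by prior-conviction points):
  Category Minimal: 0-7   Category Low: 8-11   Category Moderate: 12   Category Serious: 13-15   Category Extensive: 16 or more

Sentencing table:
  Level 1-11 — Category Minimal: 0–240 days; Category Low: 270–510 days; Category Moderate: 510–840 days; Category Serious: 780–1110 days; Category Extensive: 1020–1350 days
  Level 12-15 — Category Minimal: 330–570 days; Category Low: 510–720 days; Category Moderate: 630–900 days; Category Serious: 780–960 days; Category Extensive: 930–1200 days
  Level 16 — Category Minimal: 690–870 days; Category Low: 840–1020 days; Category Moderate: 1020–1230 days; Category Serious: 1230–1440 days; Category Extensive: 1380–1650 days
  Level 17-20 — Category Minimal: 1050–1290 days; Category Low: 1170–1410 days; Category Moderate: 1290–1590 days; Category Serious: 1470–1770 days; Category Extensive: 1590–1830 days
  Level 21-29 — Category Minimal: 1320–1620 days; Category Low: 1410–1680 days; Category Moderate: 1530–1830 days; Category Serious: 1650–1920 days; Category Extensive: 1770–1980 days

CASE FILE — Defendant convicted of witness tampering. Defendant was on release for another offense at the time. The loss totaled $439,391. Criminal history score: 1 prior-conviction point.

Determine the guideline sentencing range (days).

Base offense level for witness tampering: 15.
A1 applies (level before this adjustment is 15 ≥ 15, so +3): 15 + 3 = 18.
A2 does not apply.
A5 applies: 18 + 2 = 20.
Final offense level: 20.
Criminal history: 1 prior point → Category Minimal (0-7).
Level 20 falls in the 17-20 band.
Grid: Level 17-20 × Category Minimal = 1050-1290 days.

1050-1290 days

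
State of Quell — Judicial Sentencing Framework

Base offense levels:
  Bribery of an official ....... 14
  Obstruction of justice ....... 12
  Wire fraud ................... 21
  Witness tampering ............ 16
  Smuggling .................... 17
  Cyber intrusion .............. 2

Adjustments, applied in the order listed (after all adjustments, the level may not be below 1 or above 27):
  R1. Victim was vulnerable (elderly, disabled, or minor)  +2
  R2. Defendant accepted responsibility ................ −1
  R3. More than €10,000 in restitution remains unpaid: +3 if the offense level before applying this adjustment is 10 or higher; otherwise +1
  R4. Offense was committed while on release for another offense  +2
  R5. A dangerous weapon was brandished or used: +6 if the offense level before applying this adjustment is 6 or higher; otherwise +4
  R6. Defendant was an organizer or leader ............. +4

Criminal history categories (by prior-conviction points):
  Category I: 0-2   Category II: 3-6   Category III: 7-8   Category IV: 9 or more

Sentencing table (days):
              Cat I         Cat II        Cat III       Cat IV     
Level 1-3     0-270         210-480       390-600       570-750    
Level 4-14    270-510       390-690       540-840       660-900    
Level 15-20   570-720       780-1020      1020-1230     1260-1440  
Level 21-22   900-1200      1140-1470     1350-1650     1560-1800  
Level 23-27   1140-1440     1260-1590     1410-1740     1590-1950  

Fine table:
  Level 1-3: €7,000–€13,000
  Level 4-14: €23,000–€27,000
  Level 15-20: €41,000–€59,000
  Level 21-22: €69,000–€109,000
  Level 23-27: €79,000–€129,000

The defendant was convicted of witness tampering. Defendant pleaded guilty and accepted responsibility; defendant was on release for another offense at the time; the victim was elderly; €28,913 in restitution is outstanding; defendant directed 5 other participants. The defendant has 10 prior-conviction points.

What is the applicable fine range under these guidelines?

€79,000–€129,000

Base offense level for witness tampering: 16.
R1 applies: 16 + 2 = 18.
R2 applies: 18 − 1 = 17.
R3 applies (level before this adjustment is 17 ≥ 10, so +3): 17 + 3 = 20.
R4 applies: 20 + 2 = 22.
R5 does not apply.
R6 applies: 22 + 4 = 26.
Final offense level: 26.
Level 26 falls in the 23-27 band.
Fine table: Level 23-27 → €79,000–€129,000.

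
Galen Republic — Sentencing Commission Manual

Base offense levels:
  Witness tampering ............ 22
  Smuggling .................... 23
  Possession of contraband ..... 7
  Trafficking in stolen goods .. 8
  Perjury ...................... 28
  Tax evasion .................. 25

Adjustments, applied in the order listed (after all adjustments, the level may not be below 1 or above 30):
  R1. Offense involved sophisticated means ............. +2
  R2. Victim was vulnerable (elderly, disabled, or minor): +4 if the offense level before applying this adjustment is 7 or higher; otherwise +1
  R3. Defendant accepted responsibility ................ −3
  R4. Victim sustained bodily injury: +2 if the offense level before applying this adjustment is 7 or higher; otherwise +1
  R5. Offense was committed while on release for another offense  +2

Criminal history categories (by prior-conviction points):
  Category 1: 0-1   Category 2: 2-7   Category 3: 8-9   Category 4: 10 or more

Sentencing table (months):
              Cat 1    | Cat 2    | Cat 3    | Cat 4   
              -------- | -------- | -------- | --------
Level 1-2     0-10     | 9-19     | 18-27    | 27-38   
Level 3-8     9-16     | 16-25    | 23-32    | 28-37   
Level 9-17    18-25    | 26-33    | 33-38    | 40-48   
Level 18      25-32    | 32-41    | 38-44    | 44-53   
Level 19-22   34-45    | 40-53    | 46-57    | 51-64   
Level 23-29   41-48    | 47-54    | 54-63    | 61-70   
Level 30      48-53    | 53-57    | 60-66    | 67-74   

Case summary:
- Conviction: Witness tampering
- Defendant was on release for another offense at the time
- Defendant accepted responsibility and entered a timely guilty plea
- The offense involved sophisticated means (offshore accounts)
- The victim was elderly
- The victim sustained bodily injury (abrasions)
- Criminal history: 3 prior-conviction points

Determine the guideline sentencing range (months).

Base offense level for witness tampering: 22.
R1 applies: 22 + 2 = 24.
R2 applies (level before this adjustment is 24 ≥ 7, so +4): 24 + 4 = 28.
R3 applies: 28 − 3 = 25.
R4 applies (level before this adjustment is 25 ≥ 7, so +2): 25 + 2 = 27.
R5 applies: 27 + 2 = 29.
Final offense level: 29.
Criminal history: 3 prior points → Category 2 (2-7).
Level 29 falls in the 23-29 band.
Grid: Level 23-29 × Category 2 = 47-54 months.

47-54 months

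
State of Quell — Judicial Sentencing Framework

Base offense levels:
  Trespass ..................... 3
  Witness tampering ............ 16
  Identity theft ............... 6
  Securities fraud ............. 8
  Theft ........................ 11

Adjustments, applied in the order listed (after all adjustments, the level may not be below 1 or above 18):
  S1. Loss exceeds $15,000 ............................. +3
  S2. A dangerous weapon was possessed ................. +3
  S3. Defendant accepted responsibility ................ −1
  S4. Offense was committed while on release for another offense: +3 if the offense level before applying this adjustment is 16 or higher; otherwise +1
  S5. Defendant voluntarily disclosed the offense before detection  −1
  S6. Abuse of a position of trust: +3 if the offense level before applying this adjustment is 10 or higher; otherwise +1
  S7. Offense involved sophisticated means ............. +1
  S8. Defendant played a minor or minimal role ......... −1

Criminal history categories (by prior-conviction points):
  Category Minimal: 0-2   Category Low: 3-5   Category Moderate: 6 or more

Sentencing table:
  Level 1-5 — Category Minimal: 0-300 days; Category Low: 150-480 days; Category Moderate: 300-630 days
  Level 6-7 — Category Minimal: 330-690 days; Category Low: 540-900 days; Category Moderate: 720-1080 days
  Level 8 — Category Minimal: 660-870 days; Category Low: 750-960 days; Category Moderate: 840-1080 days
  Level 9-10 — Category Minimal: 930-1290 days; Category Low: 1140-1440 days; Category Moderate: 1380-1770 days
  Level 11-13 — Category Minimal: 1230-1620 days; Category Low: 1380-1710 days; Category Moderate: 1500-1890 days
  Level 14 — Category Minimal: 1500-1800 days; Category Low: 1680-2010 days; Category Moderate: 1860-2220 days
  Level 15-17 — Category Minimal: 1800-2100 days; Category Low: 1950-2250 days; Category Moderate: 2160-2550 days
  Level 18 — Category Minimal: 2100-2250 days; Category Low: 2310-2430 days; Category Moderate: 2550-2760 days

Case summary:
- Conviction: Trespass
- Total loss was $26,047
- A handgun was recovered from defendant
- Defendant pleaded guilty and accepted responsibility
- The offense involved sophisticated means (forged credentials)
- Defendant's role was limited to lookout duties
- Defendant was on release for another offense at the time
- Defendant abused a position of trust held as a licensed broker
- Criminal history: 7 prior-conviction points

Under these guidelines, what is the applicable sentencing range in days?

Base offense level for trespass: 3.
S1 applies: 3 + 3 = 6.
S2 applies: 6 + 3 = 9.
S3 applies: 9 − 1 = 8.
S4 applies (level before this adjustment is 8 < 16, so +1): 8 + 1 = 9.
S6 applies (level before this adjustment is 9 < 10, so +1): 9 + 1 = 10.
S7 applies: 10 + 1 = 11.
S8 applies: 11 − 1 = 10.
Final offense level: 10.
Criminal history: 7 prior points → Category Moderate (6+).
Level 10 falls in the 9-10 band.
Grid: Level 9-10 × Category Moderate = 1380-1770 days.

1380-1770 days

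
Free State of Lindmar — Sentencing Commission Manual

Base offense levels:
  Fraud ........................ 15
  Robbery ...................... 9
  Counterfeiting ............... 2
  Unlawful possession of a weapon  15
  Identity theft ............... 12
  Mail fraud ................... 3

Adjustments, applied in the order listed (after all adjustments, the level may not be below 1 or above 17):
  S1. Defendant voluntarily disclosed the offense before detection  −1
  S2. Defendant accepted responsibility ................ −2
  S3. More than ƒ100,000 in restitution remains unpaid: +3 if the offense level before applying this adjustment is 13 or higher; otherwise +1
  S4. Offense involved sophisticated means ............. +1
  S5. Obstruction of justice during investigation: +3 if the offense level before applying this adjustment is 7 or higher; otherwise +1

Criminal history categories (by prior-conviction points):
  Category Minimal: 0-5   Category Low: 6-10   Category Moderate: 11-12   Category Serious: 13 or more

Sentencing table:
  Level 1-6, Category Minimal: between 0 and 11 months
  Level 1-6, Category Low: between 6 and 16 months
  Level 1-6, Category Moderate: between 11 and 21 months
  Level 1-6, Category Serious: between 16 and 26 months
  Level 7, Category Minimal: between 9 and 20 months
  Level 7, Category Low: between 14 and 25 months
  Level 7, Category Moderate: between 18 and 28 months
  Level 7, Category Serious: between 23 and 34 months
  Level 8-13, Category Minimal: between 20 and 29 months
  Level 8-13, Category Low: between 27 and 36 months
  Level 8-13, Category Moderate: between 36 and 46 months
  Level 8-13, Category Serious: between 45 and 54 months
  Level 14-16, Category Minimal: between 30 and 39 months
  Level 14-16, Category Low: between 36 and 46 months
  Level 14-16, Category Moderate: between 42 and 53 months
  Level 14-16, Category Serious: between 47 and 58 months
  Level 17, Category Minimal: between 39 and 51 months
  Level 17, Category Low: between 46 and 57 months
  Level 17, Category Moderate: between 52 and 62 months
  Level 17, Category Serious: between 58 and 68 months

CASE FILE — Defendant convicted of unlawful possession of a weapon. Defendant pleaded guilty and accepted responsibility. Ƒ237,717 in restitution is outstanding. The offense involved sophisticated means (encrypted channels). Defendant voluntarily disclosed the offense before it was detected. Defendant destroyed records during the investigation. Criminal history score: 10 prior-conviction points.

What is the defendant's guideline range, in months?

Base offense level for unlawful possession of a weapon: 15.
S1 applies: 15 − 1 = 14.
S2 applies: 14 − 2 = 12.
S3 applies (level before this adjustment is 12 < 13, so +1): 12 + 1 = 13.
S4 applies: 13 + 1 = 14.
S5 applies (level before this adjustment is 14 ≥ 7, so +3): 14 + 3 = 17.
Final offense level: 17.
Criminal history: 10 prior points → Category Low (6-10).
Level 17 falls in the 17 band.
Grid: Level 17 × Category Low = 46-57 months.

46-57 months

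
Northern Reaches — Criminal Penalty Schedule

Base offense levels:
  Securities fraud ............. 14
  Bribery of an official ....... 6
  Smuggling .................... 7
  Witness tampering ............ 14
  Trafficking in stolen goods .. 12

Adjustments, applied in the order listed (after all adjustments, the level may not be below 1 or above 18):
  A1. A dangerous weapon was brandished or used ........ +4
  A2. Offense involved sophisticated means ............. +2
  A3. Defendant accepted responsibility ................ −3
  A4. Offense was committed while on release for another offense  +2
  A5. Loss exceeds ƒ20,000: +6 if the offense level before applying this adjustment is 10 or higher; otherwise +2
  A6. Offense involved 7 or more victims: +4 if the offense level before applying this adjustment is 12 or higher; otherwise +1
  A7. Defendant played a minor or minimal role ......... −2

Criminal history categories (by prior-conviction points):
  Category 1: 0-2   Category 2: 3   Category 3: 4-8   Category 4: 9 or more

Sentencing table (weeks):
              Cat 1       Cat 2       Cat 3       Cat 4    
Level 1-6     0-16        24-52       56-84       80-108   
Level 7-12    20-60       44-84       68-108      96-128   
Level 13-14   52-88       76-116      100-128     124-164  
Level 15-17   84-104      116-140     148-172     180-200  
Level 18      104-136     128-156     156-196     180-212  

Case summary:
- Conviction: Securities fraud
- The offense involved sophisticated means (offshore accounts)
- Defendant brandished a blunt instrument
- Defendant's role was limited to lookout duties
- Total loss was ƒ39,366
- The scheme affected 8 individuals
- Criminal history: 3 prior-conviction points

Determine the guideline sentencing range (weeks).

128-156 weeks

Base offense level for securities fraud: 14.
A1 applies: 14 + 4 = 18.
A2 applies: 18 + 2 = 20.
A5 applies (level before this adjustment is 20 ≥ 10, so +6): 20 + 6 = 26.
A6 applies (level before this adjustment is 26 ≥ 12, so +4): 26 + 4 = 30.
A7 applies: 30 − 2 = 28.
Level 28 exceeds the maximum of 18; capped at 18.
Final offense level: 18.
Criminal history: 3 prior points → Category 2 (3).
Level 18 falls in the 18 band.
Grid: Level 18 × Category 2 = 128-156 weeks.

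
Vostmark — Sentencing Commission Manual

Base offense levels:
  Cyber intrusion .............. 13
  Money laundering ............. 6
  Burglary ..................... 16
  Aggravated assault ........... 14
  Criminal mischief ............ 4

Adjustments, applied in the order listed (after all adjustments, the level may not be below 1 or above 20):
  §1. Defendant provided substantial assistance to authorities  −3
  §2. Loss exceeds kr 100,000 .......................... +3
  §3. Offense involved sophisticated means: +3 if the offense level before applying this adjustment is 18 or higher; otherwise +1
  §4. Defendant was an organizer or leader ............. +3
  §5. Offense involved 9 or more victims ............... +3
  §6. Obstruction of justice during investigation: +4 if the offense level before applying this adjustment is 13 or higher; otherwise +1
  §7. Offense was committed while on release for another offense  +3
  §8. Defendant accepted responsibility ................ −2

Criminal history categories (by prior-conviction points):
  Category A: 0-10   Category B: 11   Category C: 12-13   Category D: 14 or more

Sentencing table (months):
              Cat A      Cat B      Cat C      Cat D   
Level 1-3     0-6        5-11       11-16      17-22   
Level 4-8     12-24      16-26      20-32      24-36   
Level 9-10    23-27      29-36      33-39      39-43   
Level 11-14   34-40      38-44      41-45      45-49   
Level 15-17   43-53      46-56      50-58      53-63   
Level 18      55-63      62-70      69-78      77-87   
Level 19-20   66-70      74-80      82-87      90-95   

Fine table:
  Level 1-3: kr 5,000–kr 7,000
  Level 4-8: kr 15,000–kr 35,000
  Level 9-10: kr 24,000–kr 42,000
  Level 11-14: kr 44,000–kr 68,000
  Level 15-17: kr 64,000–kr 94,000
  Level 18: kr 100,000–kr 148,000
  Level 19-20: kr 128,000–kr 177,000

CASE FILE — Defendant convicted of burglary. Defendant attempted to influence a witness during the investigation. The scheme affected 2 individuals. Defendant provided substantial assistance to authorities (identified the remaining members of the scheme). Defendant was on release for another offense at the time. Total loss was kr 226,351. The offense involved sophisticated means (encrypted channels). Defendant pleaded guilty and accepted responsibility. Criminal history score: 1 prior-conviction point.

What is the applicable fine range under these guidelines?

Base offense level for burglary: 16.
§1 applies: 16 − 3 = 13.
§2 applies: 13 + 3 = 16.
§3 applies (level before this adjustment is 16 < 18, so +1): 16 + 1 = 17.
§5 does not apply.
§6 applies (level before this adjustment is 17 ≥ 13, so +4): 17 + 4 = 21.
§7 applies: 21 + 3 = 24.
§8 applies: 24 − 2 = 22.
Level 22 exceeds the maximum of 20; capped at 20.
Final offense level: 20.
Level 20 falls in the 19-20 band.
Fine table: Level 19-20 → kr 128,000–kr 177,000.

kr 128,000–kr 177,000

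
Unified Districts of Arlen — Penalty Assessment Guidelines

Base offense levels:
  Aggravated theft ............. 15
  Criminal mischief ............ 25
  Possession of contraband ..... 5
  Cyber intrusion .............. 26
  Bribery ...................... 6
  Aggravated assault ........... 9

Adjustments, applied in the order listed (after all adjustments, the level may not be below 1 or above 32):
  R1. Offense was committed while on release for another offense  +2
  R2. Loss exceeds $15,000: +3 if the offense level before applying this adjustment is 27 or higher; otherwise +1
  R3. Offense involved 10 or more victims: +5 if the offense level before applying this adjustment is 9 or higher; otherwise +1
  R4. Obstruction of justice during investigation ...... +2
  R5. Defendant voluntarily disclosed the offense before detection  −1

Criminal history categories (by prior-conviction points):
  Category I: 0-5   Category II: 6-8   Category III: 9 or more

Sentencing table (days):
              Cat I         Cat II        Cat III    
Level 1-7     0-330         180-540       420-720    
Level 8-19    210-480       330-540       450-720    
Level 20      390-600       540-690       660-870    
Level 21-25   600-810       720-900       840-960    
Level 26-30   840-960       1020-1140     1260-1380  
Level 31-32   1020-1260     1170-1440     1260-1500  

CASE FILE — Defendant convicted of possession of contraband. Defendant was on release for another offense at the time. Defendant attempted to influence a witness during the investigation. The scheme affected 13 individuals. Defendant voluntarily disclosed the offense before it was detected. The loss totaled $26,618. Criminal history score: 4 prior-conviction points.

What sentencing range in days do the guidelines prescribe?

Base offense level for possession of contraband: 5.
R1 applies: 5 + 2 = 7.
R2 applies (level before this adjustment is 7 < 27, so +1): 7 + 1 = 8.
R3 applies (level before this adjustment is 8 < 9, so +1): 8 + 1 = 9.
R4 applies: 9 + 2 = 11.
R5 applies: 11 − 1 = 10.
Final offense level: 10.
Criminal history: 4 prior points → Category I (0-5).
Level 10 falls in the 8-19 band.
Grid: Level 8-19 × Category I = 210-480 days.

210-480 days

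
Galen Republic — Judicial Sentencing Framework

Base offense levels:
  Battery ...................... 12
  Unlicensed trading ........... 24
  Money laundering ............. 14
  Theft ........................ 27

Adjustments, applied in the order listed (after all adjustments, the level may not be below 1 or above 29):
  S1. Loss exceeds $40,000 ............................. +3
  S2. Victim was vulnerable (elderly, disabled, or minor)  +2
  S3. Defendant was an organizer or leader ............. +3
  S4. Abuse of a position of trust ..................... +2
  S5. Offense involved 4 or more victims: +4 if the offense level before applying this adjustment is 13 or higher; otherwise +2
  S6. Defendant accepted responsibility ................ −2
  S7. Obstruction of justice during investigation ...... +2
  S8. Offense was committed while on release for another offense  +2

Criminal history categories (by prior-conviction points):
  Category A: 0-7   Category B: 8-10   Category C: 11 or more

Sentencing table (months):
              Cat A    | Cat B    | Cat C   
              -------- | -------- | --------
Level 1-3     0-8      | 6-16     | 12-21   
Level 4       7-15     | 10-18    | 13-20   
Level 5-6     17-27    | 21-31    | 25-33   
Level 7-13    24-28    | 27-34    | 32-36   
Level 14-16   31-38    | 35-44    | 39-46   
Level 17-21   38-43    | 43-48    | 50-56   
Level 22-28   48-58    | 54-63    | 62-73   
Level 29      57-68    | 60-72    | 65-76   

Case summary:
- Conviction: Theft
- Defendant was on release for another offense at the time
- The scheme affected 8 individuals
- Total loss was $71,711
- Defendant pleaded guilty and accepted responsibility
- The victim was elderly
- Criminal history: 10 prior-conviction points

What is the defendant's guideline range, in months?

60-72 months

Base offense level for theft: 27.
S1 applies: 27 + 3 = 30.
S2 applies: 30 + 2 = 32.
S3 does not apply.
S4 does not apply.
S5 applies (level before this adjustment is 32 ≥ 13, so +4): 32 + 4 = 36.
S6 applies: 36 − 2 = 34.
S7 does not apply.
S8 applies: 34 + 2 = 36.
Level 36 exceeds the maximum of 29; capped at 29.
Final offense level: 29.
Criminal history: 10 prior points → Category B (8-10).
Level 29 falls in the 29 band.
Grid: Level 29 × Category B = 60-72 months.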